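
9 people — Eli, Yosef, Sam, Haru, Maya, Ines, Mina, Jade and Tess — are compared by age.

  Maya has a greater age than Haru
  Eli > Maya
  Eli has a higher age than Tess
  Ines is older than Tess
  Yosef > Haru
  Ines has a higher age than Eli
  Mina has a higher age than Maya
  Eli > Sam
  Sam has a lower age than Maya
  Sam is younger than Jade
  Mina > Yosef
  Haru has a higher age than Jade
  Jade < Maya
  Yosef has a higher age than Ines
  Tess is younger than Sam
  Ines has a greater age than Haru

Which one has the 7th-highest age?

Piecing the relations together gives one ordering: Tess < Sam < Jade < Haru < Maya < Eli < Ines < Yosef < Mina.
The 7th largest is Jade.

Jade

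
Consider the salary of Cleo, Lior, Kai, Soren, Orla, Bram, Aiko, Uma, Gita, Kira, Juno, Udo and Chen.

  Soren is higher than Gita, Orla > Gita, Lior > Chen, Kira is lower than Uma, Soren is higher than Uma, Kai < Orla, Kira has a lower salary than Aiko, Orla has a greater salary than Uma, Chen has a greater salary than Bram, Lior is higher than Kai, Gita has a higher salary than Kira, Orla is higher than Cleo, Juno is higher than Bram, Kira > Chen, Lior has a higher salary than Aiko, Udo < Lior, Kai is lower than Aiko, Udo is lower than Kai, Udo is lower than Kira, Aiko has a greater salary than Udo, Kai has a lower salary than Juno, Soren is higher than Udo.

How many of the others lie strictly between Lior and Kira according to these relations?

The relations place Kira below Lior. An element lies strictly between them when it is forced above Kira and also forced below Lior.
Above Kira: {Gita, Uma, Aiko, Soren, Orla}. Below Lior: {Bram, Udo, Kai, Chen, Aiko}.
Intersection: {Aiko} — 1.

1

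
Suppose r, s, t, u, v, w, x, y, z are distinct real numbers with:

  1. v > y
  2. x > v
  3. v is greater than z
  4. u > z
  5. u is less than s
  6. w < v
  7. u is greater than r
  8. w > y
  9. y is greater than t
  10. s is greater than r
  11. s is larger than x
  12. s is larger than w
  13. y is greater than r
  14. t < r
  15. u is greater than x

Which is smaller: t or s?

t

t < r and r < y give t < y.
With y < w: t < r < y < w.
Then w < v extends the chain to v.
With v < x: t < r < y < w < v < x.
With x < u: t < r < y < w < v < x < u.
Then u < s extends the chain to s.
So t < s; t is the smaller of the two.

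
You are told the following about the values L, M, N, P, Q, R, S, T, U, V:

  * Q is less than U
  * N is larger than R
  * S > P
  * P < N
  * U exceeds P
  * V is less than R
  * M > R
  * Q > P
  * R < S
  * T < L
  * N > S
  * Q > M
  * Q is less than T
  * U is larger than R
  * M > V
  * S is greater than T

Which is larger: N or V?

N

Link the given pairs in sequence: V < R; R < M; M < Q; Q < T; T < S; S < N.
Chaining these gives V < R < M < Q < T < S < N.
So V < N; N is the larger of the two.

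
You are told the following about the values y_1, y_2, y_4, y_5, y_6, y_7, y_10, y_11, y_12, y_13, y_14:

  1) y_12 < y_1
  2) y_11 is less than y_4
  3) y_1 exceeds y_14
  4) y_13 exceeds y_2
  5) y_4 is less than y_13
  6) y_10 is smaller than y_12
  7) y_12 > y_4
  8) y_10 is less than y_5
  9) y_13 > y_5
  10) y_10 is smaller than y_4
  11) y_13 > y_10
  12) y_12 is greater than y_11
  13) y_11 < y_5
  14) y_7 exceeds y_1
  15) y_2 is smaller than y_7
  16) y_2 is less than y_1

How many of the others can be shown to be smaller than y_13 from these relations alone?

From y_13 the given relations immediately reach y_10, y_5, y_4, y_2.
From those, y_11 — 5 in total.
No other element is forced below y_13 by the given relations, so the count is 5.

5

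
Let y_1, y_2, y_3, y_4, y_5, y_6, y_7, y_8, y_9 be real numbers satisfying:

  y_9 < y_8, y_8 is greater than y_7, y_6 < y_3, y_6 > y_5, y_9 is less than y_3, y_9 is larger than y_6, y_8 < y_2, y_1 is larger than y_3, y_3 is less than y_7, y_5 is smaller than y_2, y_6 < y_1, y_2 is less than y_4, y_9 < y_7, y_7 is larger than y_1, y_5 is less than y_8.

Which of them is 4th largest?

y_7

Piecing the relations together gives one ordering: y_5 < y_6 < y_9 < y_3 < y_1 < y_7 < y_8 < y_2 < y_4.
Counting 4 from the largest end gives y_7.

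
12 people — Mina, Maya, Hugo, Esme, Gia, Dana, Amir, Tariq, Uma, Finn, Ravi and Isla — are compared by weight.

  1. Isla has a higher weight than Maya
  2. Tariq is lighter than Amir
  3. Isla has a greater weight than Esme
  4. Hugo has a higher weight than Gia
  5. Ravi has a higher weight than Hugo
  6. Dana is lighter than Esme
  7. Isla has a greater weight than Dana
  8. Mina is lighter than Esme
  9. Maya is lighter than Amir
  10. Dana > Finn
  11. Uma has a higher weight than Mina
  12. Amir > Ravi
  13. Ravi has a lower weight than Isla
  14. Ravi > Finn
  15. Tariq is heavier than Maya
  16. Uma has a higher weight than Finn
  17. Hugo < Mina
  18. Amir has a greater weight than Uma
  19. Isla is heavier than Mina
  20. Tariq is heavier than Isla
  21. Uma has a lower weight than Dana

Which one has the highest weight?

Amir

Gia is not greatest since Gia < Hugo; Hugo is not greatest since Hugo < Ravi; Mina is not greatest since Mina < Uma; Maya is not greatest since Maya < Tariq; Finn is not greatest since Finn < Ravi; Uma is not greatest since Uma < Dana; Ravi is not greatest since Ravi < Amir; Dana is not greatest since Dana < Isla; Esme is not greatest since Esme < Isla; Isla is not greatest since Isla < Tariq; Tariq is not greatest since Tariq < Amir.
Only Amir has nothing above it, so Amir is the highest weight.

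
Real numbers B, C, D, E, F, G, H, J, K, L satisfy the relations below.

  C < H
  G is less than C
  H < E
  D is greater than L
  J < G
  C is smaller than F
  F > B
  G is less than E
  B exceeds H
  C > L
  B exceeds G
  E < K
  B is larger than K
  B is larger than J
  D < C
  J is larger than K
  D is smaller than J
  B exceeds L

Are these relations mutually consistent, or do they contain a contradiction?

Chaining the given relations yields J < G < C < H < E < K, so J < K. But one relation states K < J. These cannot both hold.

inconsistent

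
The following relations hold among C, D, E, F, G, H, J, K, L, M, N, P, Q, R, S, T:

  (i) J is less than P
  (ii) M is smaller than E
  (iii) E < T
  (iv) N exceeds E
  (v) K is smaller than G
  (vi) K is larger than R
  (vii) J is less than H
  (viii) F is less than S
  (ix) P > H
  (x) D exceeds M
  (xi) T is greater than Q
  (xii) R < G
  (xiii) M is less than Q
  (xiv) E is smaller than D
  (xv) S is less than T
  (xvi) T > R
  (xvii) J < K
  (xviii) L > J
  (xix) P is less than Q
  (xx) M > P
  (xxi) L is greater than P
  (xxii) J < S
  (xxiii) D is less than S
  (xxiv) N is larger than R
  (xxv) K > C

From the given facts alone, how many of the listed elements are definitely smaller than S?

From S the given relations immediately reach J, F, D.
From those, M, E — 5 in total.
From those, P — 6 in total.
From those, H — 7 in total.
Nothing else is reachable below S; 7 in all.

7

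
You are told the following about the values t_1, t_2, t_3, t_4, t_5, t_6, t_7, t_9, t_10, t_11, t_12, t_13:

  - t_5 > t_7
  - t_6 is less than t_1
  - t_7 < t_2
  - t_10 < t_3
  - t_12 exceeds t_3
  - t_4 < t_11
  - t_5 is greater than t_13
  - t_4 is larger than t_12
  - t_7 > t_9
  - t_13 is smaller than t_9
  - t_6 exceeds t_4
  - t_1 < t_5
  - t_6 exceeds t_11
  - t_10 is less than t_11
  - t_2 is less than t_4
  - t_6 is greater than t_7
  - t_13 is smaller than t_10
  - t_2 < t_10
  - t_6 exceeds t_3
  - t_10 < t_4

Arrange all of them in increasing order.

Each adjacent pair is fixed by a given relation: t_13 < t_9; t_9 < t_7; t_7 < t_2; t_2 < t_10; t_10 < t_3; t_3 < t_12; t_12 < t_4; t_4 < t_11; t_11 < t_6; t_6 < t_1; t_1 < t_5. Chaining them end to end gives the full order.

t_13 < t_9 < t_7 < t_2 < t_10 < t_3 < t_12 < t_4 < t_11 < t_6 < t_1 < t_5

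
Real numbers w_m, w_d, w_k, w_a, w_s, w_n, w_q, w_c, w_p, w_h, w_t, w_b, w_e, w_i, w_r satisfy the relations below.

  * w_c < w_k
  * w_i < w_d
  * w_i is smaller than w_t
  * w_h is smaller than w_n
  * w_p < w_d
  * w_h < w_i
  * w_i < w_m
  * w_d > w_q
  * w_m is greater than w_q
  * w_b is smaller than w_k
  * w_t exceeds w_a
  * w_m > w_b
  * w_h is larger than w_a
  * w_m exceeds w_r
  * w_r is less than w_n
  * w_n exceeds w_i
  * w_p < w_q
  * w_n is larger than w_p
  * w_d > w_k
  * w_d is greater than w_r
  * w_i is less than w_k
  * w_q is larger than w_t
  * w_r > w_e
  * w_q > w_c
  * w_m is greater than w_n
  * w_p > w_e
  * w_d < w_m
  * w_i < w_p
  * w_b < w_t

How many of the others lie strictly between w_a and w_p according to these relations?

2

Chaining upward from w_a reaches: w_h, w_i, w_t, w_k, w_n, w_q, w_d, w_m.
Chaining downward from w_p reaches: w_e, w_h, w_i.
Strictly between w_a and w_p are those in both lists: w_h, w_i — 2 elements.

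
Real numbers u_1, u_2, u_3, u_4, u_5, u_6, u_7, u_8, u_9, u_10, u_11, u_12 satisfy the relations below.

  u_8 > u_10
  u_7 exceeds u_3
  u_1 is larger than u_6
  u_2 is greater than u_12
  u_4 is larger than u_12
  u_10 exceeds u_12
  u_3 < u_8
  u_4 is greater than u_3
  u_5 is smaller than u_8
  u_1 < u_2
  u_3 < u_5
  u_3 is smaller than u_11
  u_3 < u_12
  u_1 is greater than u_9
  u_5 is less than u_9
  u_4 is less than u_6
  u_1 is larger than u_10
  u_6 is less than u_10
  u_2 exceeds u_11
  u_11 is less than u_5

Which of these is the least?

u_11 is not least since u_3 < u_11; u_5 is not least since u_3 < u_5; u_12 is not least since u_3 < u_12; u_4 is not least since u_12 < u_4; u_6 is not least since u_4 < u_6; u_7 is not least since u_3 < u_7; u_9 is not least since u_5 < u_9; u_10 is not least since u_12 < u_10; u_1 is not least since u_10 < u_1; u_2 is not least since u_12 < u_2; u_8 is not least since u_5 < u_8.
Only u_3 has nothing below it, so u_3 is the least.

u_3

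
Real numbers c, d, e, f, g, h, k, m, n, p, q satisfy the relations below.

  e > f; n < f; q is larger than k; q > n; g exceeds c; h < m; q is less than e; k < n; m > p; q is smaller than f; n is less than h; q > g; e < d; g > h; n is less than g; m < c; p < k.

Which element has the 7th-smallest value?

Piecing the relations together gives one ordering: p < k < n < h < m < c < g < q < f < e < d.
Counting 7 from the smallest end gives g.

g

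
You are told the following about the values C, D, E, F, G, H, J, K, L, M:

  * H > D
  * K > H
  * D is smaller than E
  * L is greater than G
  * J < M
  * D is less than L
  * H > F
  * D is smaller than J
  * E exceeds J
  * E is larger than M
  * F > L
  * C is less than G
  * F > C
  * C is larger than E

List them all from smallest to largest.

Nothing is placed below D, so it is least; from there D < J; J < M; M < E; E < C; C < G; G < L; L < F; F < H; H < K, each given directly.

D < J < M < E < C < G < L < F < H < K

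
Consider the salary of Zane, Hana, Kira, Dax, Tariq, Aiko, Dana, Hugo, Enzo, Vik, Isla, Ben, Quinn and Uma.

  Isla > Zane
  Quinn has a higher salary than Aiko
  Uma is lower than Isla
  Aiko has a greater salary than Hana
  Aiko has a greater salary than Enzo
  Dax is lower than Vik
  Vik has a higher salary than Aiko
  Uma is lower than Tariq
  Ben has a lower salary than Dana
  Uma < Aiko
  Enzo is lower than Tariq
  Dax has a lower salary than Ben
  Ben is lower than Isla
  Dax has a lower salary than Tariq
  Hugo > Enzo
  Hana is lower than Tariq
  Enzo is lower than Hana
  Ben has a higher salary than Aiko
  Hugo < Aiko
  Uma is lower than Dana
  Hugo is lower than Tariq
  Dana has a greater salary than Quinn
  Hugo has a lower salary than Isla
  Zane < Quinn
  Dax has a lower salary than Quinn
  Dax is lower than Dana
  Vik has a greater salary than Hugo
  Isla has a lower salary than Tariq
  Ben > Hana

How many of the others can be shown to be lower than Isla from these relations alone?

8

From Isla the given relations immediately reach Uma, Zane, Hugo, Ben.
From those, Dax, Enzo, Hana, Aiko — 8 in total.
Nothing else is reachable below Isla; 8 in all.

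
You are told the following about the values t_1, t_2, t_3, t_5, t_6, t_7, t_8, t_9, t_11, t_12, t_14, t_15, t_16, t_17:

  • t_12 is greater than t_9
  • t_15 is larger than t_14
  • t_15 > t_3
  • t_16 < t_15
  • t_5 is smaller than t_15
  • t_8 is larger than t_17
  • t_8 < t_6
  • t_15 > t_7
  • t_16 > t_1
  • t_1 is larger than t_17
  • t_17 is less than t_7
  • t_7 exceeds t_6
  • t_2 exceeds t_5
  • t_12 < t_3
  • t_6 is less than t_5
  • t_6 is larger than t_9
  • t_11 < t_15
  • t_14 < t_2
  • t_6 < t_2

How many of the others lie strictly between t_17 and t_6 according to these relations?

The relations place t_17 below t_6. An element lies strictly between them when it is forced above t_17 and also forced below t_6.
Above t_17: {t_8, t_5, t_2, t_1, t_7, t_16, t_15}. Below t_6: {t_9, t_8}.
Intersection: {t_8} — 1.

1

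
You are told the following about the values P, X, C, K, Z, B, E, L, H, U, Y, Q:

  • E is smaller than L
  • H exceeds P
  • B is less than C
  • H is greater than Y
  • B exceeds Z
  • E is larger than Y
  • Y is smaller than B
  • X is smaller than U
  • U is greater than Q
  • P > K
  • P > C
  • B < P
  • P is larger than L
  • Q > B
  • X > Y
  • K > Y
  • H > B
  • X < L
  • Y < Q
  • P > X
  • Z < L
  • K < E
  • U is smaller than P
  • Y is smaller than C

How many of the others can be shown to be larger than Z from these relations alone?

7

From Z the given relations immediately reach B, L.
From those, Q, C, P, H — 6 in total.
From those, U — 7 in total.
No other element is forced above Z by the given relations, so the count is 7.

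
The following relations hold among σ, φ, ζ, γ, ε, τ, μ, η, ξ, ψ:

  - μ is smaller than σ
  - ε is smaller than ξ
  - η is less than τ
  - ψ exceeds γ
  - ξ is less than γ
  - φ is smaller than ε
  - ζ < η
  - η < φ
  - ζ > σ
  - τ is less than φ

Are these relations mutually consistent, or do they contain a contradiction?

Every relation is compatible with μ < σ < ζ < η < τ < φ < ε < ξ < γ < ψ; the set is consistent.

consistent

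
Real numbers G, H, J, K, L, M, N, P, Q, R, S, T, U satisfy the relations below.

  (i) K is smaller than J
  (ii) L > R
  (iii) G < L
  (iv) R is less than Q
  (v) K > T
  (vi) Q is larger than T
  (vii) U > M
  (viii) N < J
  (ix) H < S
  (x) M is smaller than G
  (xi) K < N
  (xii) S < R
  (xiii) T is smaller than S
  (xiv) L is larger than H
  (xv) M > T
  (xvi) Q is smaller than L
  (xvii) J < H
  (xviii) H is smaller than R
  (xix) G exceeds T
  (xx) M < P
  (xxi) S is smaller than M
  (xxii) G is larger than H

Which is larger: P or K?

Link the given pairs in sequence: K < N; N < J; J < H; H < S; S < M; M < P.
Chaining these gives K < N < J < H < S < M < P.
So K < P; P is the larger of the two.

P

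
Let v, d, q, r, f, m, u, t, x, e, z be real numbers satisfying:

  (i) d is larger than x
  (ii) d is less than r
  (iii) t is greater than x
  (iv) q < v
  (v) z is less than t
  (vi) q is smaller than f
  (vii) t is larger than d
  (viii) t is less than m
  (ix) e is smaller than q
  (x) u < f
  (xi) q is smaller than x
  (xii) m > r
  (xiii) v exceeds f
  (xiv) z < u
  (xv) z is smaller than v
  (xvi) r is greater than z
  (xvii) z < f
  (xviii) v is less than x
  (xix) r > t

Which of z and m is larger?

m

Link the given pairs in sequence: z < u; u < f; f < v; v < x; x < d; d < t; t < r; r < m.
Chaining these gives z < u < f < v < x < d < t < r < m.
So z < m; m is the larger of the two.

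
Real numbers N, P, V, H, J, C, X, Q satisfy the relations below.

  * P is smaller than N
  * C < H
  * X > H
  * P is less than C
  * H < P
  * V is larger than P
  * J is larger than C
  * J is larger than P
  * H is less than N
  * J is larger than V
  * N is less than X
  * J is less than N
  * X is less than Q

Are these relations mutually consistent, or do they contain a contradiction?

Chaining the given relations yields C < H < P, so C < P. But one relation states P < C. These cannot both hold.

inconsistent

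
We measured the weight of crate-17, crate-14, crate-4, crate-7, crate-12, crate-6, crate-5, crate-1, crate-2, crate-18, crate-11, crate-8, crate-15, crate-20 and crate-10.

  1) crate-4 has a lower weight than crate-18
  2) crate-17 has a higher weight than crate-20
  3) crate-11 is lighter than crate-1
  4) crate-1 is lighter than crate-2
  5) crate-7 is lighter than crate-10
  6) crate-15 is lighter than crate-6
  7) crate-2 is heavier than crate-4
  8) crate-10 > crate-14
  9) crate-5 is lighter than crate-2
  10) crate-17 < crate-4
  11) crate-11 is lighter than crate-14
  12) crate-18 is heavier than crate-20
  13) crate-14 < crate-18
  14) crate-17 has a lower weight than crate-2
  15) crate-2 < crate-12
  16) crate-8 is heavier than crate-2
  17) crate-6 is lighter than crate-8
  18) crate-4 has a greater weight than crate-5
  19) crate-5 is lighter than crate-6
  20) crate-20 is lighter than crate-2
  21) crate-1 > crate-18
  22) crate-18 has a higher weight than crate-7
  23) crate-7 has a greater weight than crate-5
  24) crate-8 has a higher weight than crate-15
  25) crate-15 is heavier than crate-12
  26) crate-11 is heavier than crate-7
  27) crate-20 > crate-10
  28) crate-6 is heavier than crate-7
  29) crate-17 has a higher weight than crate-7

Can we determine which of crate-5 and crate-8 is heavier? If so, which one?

crate-8

The relevant relations are crate-5 < crate-7; crate-7 < crate-11; crate-11 < crate-14; crate-14 < crate-10; crate-10 < crate-20; crate-20 < crate-17; crate-17 < crate-4; crate-4 < crate-18; crate-18 < crate-1; crate-1 < crate-2; crate-2 < crate-12; crate-12 < crate-15; crate-15 < crate-6; crate-6 < crate-8.
Together: crate-5 < crate-7 < crate-11 < crate-14 < crate-10 < crate-20 < crate-17 < crate-4 < crate-18 < crate-1 < crate-2 < crate-12 < crate-15 < crate-6 < crate-8.
So crate-8 is heavier.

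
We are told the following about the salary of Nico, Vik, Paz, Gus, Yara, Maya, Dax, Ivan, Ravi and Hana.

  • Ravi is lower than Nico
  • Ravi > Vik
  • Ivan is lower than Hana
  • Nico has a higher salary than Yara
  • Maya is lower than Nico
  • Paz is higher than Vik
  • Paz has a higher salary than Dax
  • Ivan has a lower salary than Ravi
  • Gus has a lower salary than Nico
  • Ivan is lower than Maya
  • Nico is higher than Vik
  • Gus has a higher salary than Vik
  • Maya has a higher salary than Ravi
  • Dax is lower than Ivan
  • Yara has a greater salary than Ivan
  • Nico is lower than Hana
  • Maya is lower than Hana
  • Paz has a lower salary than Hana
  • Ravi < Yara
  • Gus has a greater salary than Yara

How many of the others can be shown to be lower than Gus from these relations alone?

From Gus the given relations immediately reach Vik, Yara.
From those, Ivan, Ravi — 4 in total.
From those, Dax — 5 in total.
Nothing else is reachable below Gus; 5 in all.

5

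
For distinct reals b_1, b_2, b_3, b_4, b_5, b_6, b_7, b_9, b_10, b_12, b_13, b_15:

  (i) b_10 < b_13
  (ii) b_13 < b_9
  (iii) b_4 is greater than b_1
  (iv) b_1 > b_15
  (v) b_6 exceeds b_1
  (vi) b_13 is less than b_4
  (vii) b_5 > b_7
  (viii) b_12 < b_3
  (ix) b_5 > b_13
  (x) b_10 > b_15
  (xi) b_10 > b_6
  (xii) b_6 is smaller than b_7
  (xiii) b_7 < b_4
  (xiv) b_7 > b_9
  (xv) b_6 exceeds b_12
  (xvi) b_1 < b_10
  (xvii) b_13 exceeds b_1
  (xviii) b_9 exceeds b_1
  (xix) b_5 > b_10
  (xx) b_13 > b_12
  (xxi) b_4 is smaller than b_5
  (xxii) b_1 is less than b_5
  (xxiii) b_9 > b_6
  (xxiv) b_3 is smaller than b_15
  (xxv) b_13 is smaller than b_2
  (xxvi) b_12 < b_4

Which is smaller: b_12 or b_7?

Link the given pairs in sequence: b_12 < b_3; b_3 < b_15; b_15 < b_1; b_1 < b_6; b_6 < b_10; b_10 < b_13; b_13 < b_9; b_9 < b_7.
Together: b_12 < b_3 < b_15 < b_1 < b_6 < b_10 < b_13 < b_9 < b_7.
So b_12 < b_7; b_12 is the smaller of the two.

b_12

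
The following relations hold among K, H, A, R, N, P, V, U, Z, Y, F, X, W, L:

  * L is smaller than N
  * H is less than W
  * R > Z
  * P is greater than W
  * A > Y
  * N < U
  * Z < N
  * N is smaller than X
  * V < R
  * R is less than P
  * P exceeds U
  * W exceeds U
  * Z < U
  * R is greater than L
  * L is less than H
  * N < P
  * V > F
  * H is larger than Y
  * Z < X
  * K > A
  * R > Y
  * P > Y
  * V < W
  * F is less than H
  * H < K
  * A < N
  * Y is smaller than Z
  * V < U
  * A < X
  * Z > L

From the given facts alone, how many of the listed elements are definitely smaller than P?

11

The elements the relations force below P are L, Y, Z, F, V, A, N, H, R, U, W — no chain reaches any other.
That is 11.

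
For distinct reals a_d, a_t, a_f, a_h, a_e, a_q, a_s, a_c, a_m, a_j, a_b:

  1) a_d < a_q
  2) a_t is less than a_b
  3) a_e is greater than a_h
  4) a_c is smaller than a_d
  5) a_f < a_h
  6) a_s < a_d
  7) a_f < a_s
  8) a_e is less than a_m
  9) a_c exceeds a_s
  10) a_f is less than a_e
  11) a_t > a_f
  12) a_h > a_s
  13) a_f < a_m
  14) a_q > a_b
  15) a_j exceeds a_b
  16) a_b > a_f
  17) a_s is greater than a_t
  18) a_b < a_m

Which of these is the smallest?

a_f

Chaining upward from a_f: directly above it, a_t, a_s, a_b, a_h, a_e, a_m; then a_j, a_c, a_d, a_q.
That covers every other element, and nothing is given below a_f, so a_f is the smallest.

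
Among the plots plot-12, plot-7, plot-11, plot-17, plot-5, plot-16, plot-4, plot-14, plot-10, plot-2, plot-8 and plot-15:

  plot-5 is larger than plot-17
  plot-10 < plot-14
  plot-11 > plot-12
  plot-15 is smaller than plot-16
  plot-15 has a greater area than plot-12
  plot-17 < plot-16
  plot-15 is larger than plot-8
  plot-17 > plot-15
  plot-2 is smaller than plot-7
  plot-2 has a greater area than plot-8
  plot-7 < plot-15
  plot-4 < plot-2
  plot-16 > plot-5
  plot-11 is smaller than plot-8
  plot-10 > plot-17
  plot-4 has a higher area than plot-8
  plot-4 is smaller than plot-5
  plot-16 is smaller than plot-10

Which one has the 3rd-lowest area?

The consecutive relations fix a unique order: plot-12 < plot-11 < plot-8 < plot-4 < plot-2 < plot-7 < plot-15 < plot-17 < plot-5 < plot-16 < plot-10 < plot-14.
The 3rd smallest is plot-8.

plot-8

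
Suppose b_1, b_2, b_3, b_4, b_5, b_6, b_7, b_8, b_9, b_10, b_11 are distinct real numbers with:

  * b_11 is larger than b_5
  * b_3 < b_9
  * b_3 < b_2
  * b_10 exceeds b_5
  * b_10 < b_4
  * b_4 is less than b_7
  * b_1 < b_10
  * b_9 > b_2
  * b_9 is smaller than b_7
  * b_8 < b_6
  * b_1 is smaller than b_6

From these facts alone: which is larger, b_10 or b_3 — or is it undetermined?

Following every chain through b_3: above b_3 we get b_2, b_9, b_7.
b_10 is not reached, and no chain runs the other way from b_10 to b_3.
So the given relations leave the order of b_3 and b_10 undetermined.

undetermined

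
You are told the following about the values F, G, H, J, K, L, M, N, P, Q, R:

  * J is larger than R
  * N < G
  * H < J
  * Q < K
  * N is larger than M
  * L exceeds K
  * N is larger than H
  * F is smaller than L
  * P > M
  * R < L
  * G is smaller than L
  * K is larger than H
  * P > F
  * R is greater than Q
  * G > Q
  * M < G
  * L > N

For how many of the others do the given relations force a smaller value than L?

From L the given relations immediately reach N, G, R, K, F.
From those, M, Q, H — 8 in total.
No other element is forced below L by the given relations, so the count is 8.

8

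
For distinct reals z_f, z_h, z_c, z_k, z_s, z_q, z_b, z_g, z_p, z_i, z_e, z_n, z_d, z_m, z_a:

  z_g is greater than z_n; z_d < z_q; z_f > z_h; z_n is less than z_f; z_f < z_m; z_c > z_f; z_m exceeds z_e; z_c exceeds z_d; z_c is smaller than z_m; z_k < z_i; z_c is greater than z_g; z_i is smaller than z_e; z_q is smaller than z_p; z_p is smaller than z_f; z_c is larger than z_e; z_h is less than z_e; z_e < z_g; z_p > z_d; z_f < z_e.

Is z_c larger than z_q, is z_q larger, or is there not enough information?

z_c

Link the given pairs in sequence: z_q < z_p; z_p < z_f; z_f < z_e; z_e < z_g; z_g < z_c.
Together: z_q < z_p < z_f < z_e < z_g < z_c.
So z_c is larger.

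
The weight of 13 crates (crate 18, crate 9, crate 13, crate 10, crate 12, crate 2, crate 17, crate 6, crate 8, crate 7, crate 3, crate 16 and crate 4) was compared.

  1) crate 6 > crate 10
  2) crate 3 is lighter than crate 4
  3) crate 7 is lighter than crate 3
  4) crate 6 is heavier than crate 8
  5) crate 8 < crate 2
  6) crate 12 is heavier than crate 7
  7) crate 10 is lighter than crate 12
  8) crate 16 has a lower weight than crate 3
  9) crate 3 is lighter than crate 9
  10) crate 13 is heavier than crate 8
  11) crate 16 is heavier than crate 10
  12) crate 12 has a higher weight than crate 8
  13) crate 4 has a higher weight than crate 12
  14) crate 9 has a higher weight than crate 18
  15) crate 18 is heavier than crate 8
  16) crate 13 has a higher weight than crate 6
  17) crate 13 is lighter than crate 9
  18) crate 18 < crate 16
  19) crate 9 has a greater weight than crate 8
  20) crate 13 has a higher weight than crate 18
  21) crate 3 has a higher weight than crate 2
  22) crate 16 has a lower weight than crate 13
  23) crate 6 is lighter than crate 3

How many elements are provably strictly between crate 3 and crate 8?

4

The relations place crate 8 below crate 3. An element lies strictly between them when it is forced above crate 8 and also forced below crate 3.
Above crate 8: {crate 18, crate 2, crate 16, crate 6, crate 13, crate 12, crate 4, crate 9}. Below crate 3: {crate 18, crate 10, crate 2, crate 16, crate 6, crate 7}.
Intersection: {crate 18, crate 2, crate 16, crate 6} — 4.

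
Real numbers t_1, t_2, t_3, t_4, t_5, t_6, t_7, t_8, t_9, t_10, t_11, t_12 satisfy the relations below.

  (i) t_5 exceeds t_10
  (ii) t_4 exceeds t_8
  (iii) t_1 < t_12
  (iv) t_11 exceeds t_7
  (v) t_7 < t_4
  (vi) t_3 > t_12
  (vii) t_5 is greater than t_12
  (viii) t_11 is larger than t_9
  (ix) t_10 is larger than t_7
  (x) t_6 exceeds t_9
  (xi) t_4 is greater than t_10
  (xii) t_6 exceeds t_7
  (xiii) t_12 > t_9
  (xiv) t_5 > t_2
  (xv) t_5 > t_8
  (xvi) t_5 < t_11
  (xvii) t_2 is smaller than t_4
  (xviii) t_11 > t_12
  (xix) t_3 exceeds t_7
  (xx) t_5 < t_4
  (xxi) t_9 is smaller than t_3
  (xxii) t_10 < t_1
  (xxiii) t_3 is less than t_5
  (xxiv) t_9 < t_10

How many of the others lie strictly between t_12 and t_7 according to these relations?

2

Chaining upward from t_7 reaches: t_6, t_10, t_1, t_3, t_5, t_11, t_4.
Chaining downward from t_12 reaches: t_9, t_10, t_1.
Strictly between t_7 and t_12 are those in both lists: t_10, t_1 — 2 elements.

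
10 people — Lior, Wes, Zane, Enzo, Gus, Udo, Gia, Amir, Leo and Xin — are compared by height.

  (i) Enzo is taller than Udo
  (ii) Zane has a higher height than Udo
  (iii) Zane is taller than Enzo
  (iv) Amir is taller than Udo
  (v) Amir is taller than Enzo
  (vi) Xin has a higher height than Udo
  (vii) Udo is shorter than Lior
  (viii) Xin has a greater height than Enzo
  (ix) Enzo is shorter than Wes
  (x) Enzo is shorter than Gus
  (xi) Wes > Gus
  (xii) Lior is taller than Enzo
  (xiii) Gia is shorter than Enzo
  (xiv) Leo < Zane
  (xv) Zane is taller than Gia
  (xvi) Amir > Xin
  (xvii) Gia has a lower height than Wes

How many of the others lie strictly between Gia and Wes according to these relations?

The relations place Gia below Wes. An element lies strictly between them when it is forced above Gia and also forced below Wes.
Above Gia: {Enzo, Lior, Gus, Xin, Amir, Zane}. Below Wes: {Udo, Enzo, Gus}.
Intersection: {Enzo, Gus} — 2.

2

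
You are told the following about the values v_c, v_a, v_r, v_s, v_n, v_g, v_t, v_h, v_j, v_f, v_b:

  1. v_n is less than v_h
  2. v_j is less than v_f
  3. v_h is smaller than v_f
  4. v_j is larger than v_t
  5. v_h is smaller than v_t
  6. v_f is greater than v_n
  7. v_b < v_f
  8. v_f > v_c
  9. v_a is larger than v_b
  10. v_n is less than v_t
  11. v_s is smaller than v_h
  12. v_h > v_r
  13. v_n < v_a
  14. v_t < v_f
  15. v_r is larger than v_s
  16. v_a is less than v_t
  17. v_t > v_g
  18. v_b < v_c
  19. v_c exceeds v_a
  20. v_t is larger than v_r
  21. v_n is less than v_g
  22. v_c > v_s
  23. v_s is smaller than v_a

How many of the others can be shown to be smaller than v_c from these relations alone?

4

From v_c the given relations immediately reach v_s, v_b, v_a.
From those, v_n — 4 in total.
No other element is forced below v_c by the given relations, so the count is 4.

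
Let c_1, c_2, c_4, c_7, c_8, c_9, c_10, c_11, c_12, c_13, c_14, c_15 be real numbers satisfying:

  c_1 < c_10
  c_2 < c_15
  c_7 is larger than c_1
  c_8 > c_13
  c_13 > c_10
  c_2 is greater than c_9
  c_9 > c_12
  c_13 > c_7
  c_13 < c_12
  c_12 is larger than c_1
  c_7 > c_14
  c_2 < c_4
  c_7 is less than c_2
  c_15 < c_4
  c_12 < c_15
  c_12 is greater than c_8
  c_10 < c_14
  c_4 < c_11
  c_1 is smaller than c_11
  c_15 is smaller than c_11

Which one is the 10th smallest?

Piecing the relations together gives one ordering: c_1 < c_10 < c_14 < c_7 < c_13 < c_8 < c_12 < c_9 < c_2 < c_15 < c_4 < c_11.
Counting 10 from the smallest end gives c_15.

c_15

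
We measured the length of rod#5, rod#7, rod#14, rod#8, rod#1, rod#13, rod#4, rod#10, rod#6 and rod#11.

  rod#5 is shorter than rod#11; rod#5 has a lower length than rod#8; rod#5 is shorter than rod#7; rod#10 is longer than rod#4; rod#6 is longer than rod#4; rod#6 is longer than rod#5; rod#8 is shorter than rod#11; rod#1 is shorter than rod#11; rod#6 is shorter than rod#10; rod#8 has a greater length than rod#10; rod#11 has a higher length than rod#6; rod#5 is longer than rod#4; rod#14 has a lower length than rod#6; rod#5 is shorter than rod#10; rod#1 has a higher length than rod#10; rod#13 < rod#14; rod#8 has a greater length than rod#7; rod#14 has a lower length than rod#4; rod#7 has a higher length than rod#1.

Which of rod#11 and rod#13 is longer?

rod#11

Following the relations from rod#13: rod#13 < rod#14 < rod#4 < rod#5 < rod#6 < rod#10 < rod#1 < rod#7 < rod#8 < rod#11.
So rod#13 < rod#11; rod#11 is the longer of the two.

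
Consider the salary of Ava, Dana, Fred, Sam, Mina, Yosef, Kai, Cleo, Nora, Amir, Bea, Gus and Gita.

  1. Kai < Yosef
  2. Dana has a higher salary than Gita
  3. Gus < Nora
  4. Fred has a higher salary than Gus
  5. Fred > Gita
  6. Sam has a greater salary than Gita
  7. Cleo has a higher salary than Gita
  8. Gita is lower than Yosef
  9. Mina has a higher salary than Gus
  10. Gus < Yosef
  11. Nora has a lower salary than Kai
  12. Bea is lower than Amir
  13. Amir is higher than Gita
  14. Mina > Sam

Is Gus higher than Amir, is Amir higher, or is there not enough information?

undetermined

Following every chain through Gus: above Gus we get Nora, Kai, Mina, Yosef, Fred.
Amir is not reached, and no chain runs the other way from Amir to Gus.
So the given relations leave the order of Gus and Amir undetermined.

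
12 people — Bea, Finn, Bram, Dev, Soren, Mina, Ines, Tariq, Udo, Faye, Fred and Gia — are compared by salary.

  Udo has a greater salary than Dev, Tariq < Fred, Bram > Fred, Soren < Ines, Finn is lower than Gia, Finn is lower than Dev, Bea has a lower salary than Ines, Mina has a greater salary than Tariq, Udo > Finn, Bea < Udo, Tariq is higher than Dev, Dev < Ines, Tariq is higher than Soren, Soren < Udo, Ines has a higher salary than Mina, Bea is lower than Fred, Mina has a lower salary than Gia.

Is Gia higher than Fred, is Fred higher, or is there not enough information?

undetermined

Following every chain through Fred: above Fred we get Bram; below Fred we get Bea, Finn, Soren, Dev, Tariq.
Gia is not reached, and no chain runs the other way from Gia to Fred.
So the given relations leave the order of Fred and Gia undetermined.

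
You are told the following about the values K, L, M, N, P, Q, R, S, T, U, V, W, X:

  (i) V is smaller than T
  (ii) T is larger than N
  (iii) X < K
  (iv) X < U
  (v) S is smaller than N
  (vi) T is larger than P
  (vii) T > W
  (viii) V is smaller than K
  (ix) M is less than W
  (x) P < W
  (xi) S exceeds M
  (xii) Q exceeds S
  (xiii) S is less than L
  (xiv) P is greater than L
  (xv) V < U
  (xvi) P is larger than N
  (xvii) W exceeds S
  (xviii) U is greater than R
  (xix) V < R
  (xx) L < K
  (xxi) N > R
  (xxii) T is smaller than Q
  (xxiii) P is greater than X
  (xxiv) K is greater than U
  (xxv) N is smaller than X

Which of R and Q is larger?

Q

R < N and N < X give R < X.
Then X < P extends the chain to P.
With P < W: R < N < X < P < W.
Then W < T extends the chain to T.
Then T < Q extends the chain to Q.
So R < Q; Q is the larger of the two.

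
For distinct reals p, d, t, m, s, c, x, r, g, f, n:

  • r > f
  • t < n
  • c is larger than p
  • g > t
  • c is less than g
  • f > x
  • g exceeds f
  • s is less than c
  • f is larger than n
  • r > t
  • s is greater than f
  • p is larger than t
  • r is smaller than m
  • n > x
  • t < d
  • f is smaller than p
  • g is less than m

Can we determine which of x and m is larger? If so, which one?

m

Link the given pairs in sequence: x < n; n < f; f < p; p < c; c < g; g < m.
Chaining these gives x < n < f < p < c < g < m.
So m is larger.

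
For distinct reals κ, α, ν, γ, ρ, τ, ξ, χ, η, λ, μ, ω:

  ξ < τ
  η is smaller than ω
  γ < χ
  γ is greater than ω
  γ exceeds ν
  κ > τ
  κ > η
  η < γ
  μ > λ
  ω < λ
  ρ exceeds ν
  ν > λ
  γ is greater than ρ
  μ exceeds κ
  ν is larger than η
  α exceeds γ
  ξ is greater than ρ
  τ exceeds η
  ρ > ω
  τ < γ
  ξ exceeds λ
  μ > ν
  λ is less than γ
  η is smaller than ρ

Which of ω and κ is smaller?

Following the relations from ω: ω < λ < ν < ρ < ξ < τ < κ.
So ω < κ; ω is the smaller of the two.

ω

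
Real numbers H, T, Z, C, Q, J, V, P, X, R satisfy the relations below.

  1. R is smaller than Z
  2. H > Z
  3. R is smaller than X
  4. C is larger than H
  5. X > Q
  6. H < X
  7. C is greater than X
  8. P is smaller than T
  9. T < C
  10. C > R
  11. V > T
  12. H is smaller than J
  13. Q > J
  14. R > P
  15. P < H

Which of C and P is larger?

C

Chaining the given relations: P < R < Z < H < J < Q < X < C.
So P < C; C is the larger of the two.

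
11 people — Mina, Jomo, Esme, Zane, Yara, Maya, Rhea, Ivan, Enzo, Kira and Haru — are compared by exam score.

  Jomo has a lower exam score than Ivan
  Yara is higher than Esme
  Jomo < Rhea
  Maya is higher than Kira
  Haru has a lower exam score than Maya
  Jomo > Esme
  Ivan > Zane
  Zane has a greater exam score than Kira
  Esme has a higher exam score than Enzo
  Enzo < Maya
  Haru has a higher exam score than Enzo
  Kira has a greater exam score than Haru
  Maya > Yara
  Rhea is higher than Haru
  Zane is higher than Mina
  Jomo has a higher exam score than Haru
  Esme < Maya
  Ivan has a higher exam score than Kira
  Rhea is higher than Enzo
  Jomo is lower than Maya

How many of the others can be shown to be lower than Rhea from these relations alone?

Directly below Rhea: Enzo, Haru, Jomo.
One step further: Esme (4 so far).
Nothing else is reachable below Rhea; 4 in all.

4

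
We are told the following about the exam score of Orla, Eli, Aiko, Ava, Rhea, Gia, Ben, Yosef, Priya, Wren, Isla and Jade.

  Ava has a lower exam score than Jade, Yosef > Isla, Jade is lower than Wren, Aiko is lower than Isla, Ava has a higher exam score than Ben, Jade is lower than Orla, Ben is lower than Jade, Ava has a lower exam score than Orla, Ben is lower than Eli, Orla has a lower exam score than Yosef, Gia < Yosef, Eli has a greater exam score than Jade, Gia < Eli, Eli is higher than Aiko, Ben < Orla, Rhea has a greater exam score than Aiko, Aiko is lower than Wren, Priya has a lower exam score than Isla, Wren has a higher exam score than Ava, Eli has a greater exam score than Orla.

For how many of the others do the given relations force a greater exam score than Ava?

The elements the relations force above Ava are Jade, Orla, Wren, Eli, Yosef — no chain reaches any other.
That is 5.

5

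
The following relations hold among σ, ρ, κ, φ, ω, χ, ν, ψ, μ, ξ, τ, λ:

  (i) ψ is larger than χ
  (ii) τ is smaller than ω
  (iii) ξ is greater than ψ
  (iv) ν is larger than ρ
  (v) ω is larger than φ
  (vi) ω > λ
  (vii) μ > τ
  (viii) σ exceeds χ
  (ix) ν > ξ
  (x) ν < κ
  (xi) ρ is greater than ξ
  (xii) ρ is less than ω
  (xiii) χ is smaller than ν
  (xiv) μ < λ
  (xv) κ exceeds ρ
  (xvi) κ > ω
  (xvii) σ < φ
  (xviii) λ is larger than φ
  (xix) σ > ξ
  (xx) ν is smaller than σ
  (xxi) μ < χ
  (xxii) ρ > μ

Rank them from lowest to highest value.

Nothing is placed below τ, so it is least; from there τ < μ; μ < χ; χ < ψ; ψ < ξ; ξ < ρ; ρ < ν; ν < σ; σ < φ; φ < λ; λ < ω; ω < κ, each given directly.

τ < μ < χ < ψ < ξ < ρ < ν < σ < φ < λ < ω < κ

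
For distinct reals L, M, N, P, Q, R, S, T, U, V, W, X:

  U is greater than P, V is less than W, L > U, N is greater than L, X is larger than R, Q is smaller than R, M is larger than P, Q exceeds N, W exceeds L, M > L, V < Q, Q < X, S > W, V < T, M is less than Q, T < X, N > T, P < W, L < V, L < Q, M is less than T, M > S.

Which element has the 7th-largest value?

S

Chaining the given pairs: P < U < L < V < W < S < M < T < N < Q < R < X.
Counting 7 from the largest end gives S.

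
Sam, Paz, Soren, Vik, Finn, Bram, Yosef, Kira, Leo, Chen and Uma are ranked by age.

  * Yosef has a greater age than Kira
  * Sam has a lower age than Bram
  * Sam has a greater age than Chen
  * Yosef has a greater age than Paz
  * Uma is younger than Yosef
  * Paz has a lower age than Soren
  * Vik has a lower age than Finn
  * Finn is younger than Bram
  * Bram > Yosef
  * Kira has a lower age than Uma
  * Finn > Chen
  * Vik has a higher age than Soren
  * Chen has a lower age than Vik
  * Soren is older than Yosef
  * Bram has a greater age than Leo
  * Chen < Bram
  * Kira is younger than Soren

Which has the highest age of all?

Bram

Paz is not greatest since Paz < Soren; Chen is not greatest since Chen < Sam; Sam is not greatest since Sam < Bram; Kira is not greatest since Kira < Uma; Uma is not greatest since Uma < Yosef; Yosef is not greatest since Yosef < Bram; Soren is not greatest since Soren < Vik; Vik is not greatest since Vik < Finn; Leo is not greatest since Leo < Bram; Finn is not greatest since Finn < Bram.
Only Bram has nothing above it, so Bram is the highest age.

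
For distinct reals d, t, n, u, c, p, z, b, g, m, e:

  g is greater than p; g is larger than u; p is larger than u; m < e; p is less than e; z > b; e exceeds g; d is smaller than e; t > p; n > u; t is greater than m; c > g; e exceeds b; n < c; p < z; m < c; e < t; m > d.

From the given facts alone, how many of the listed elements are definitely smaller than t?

The elements the relations force below t are d, u, p, b, m, g, e — no chain reaches any other.
That is 7.

7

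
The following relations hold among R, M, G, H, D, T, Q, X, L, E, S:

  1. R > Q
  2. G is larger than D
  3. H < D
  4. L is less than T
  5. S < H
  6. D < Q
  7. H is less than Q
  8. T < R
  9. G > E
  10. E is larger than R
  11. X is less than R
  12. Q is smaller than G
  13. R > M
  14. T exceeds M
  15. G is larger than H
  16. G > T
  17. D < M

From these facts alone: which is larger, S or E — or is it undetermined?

E

Following the relations from S: S < H < D < M < R < E.
So E is larger.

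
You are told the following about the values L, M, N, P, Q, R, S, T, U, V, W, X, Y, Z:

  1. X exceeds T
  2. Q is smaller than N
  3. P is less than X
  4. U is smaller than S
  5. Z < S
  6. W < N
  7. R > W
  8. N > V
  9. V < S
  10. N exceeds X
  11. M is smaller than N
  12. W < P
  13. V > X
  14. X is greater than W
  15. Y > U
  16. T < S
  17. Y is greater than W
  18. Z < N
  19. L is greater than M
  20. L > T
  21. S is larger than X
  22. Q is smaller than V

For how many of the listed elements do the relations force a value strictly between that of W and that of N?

3

The relations place W below N. An element lies strictly between them when it is forced above W and also forced below N.
Above W: {Y, P, R, X, V, S}. Below N: {M, T, Z, P, X, Q, V}.
Intersection: {P, X, V} — 3.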